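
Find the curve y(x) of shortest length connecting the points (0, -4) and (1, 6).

Arc-length functional: J[y] = ∫ sqrt(1 + (y')^2) dx.
Lagrangian L = sqrt(1 + (y')^2) has no explicit y dependence, so ∂L/∂y = 0 and the Euler-Lagrange equation gives
    d/dx( y' / sqrt(1 + (y')^2) ) = 0  ⇒  y' / sqrt(1 + (y')^2) = const.
Hence y' is constant, so y(x) is affine.
Fitting the endpoints (0, -4) and (1, 6):
    slope m = (6 − (-4)) / (1 − 0) = 10,
    intercept c = (-4) − m·0 = -4.
Extremal: y(x) = 10 x - 4.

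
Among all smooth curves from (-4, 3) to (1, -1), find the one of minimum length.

Arc-length functional: J[y] = ∫ sqrt(1 + (y')^2) dx.
Lagrangian L = sqrt(1 + (y')^2) has no explicit y dependence, so ∂L/∂y = 0 and the Euler-Lagrange equation gives
    d/dx( y' / sqrt(1 + (y')^2) ) = 0  ⇒  y' / sqrt(1 + (y')^2) = const.
Hence y' is constant, so y(x) is affine.
Fitting the endpoints (-4, 3) and (1, -1):
    slope m = ((-1) − 3) / (1 − (-4)) = -4/5,
    intercept c = 3 − m·(-4) = -1/5.
Extremal: y(x) = (-4/5) x - 1/5.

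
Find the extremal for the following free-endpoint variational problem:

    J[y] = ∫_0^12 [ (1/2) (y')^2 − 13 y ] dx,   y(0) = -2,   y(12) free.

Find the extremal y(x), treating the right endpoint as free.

The Lagrangian L = (1/2) (y')^2 − 13 y gives
    ∂L/∂y = −13,   ∂L/∂y' = y'.
Euler-Lagrange: d/dx(y') − (−13) = 0, i.e. y'' + 13 = 0, so
    y(x) = −(13/2) x^2 + C1 x + C2.
Fixed left endpoint y(0) = -2 ⇒ C2 = -2.
The right endpoint x = 12 is free, so the natural (transversality) condition is ∂L/∂y' |_{x=12} = 0, i.e. y'(12) = 0.
Compute y'(x) = −13 x + C1, so y'(12) = −156 + C1 = 0 ⇒ C1 = 156.
Therefore the extremal is
    y(x) = −(13/2) x^2 + 156 x − 2.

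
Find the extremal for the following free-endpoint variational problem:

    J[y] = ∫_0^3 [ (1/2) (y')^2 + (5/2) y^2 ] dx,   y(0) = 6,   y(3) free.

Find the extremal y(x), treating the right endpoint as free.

The Lagrangian L = (1/2) (y')^2 + (5/2) y^2 gives
    ∂L/∂y = 5 y,   ∂L/∂y' = y'.
Euler-Lagrange: y'' − 5 y = 0.
With k = sqrt(5), the general solution is
    y(x) = A cosh(sqrt(5) x) + B sinh(sqrt(5) x).
Fixed left endpoint y(0) = 6 ⇒ A = 6.
The right endpoint x = 3 is free, so the natural (transversality) condition is ∂L/∂y' |_{x=3} = 0, i.e. y'(3) = 0.
Compute y'(x) = A k sinh(k x) + B k cosh(k x), so
    y'(3) = A k sinh(k·3) + B k cosh(k·3) = 0
    ⇒ B = −A tanh(k·3) = − 6 tanh(sqrt(5)·3).
Therefore the extremal is
    y(x) = 6 cosh(sqrt(5) x) − 6 tanh(sqrt(5)·3) sinh(sqrt(5) x).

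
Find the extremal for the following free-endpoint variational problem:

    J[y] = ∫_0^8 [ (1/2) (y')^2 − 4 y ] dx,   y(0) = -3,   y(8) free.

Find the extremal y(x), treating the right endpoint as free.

The Lagrangian L = (1/2) (y')^2 − 4 y gives
    ∂L/∂y = −4,   ∂L/∂y' = y'.
Euler-Lagrange: d/dx(y') − (−4) = 0, i.e. y'' + 4 = 0, so
    y(x) = −(4/2) x^2 + C1 x + C2.
Fixed left endpoint y(0) = -3 ⇒ C2 = -3.
The right endpoint x = 8 is free, so the natural (transversality) condition is ∂L/∂y' |_{x=8} = 0, i.e. y'(8) = 0.
Compute y'(x) = −4 x + C1, so y'(8) = −32 + C1 = 0 ⇒ C1 = 32.
Therefore the extremal is
    y(x) = −2 x^2 + 32 x − 3.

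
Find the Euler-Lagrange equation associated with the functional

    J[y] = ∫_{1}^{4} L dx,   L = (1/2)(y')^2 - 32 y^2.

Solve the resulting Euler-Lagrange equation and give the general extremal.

The Lagrangian is L = (1/2)(y')^2 - 32 y^2.
∂L/∂y = -64y.
∂L/∂y' = y'.
The Euler-Lagrange equation d/dx(∂L/∂y') − ∂L/∂y = 0 becomes:
    y'' + 64 y = 0
General solution: y(x) = A sin(8x) + B cos(8x), where A and B are arbitrary constants fixed by the endpoint conditions.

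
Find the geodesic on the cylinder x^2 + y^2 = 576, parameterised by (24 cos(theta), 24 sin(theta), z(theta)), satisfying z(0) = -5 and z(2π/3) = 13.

Parameterise the cylinder of radius R = 24 as
    r(θ) = (24 cos θ, 24 sin θ, z(θ)).
The arc-length element is
    ds = sqrt(576 + (dz/dθ)^2) dθ,
so the Lagrangian is L = sqrt(576 + z'^2).
L depends on z' only, not on z or θ, so ∂L/∂z = 0 and
    ∂L/∂z' = z' / sqrt(576 + z'^2).
The Euler-Lagrange equation gives
    d/dθ( z' / sqrt(576 + z'^2) ) = 0,
so z' is constant. Integrating once:
    z(θ) = a θ + b,
a helix on the cylinder (a straight line when the cylinder is unrolled). The constants a, b are determined by the endpoint conditions.
With endpoint conditions z(0) = -5 and z(2π/3) = 13: from z(0) = b we get b = -5, and a·2π/3 + -5 = 13 gives a = 27/π, so
    z(θ) = (27/π) θ − 5.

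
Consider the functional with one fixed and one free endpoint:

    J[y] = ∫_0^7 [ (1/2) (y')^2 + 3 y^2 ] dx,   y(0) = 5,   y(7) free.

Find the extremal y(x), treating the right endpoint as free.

The Lagrangian L = (1/2) (y')^2 + 3 y^2 gives
    ∂L/∂y = 6 y,   ∂L/∂y' = y'.
Euler-Lagrange: y'' − 6 y = 0.
With k = sqrt(6), the general solution is
    y(x) = A cosh(sqrt(6) x) + B sinh(sqrt(6) x).
Fixed left endpoint y(0) = 5 ⇒ A = 5.
The right endpoint x = 7 is free, so the natural (transversality) condition is ∂L/∂y' |_{x=7} = 0, i.e. y'(7) = 0.
Compute y'(x) = A k sinh(k x) + B k cosh(k x), so
    y'(7) = A k sinh(k·7) + B k cosh(k·7) = 0
    ⇒ B = −A tanh(k·7) = − 5 tanh(sqrt(6)·7).
Therefore the extremal is
    y(x) = 5 cosh(sqrt(6) x) − 5 tanh(sqrt(6)·7) sinh(sqrt(6) x).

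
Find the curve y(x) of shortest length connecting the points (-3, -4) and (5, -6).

Arc-length functional: J[y] = ∫ sqrt(1 + (y')^2) dx.
Lagrangian L = sqrt(1 + (y')^2) has no explicit y dependence, so ∂L/∂y = 0 and the Euler-Lagrange equation gives
    d/dx( y' / sqrt(1 + (y')^2) ) = 0  ⇒  y' / sqrt(1 + (y')^2) = const.
Hence y' is constant, so y(x) is affine.
Fitting the endpoints (-3, -4) and (5, -6):
    slope m = ((-6) − (-4)) / (5 − (-3)) = -1/4,
    intercept c = (-4) − m·(-3) = -19/4.
Extremal: y(x) = (-1/4) x - 19/4.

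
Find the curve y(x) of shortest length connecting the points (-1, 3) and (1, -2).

Arc-length functional: J[y] = ∫ sqrt(1 + (y')^2) dx.
Lagrangian L = sqrt(1 + (y')^2) has no explicit y dependence, so ∂L/∂y = 0 and the Euler-Lagrange equation gives
    d/dx( y' / sqrt(1 + (y')^2) ) = 0  ⇒  y' / sqrt(1 + (y')^2) = const.
Hence y' is constant, so y(x) is affine.
Fitting the endpoints (-1, 3) and (1, -2):
    slope m = ((-2) − 3) / (1 − (-1)) = -5/2,
    intercept c = 3 − m·(-1) = 1/2.
Extremal: y(x) = (-5/2) x + 1/2.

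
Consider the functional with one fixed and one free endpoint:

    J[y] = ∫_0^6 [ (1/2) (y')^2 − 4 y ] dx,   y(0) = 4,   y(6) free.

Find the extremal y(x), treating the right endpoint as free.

The Lagrangian L = (1/2) (y')^2 − 4 y gives
    ∂L/∂y = −4,   ∂L/∂y' = y'.
Euler-Lagrange: d/dx(y') − (−4) = 0, i.e. y'' + 4 = 0, so
    y(x) = −(4/2) x^2 + C1 x + C2.
Fixed left endpoint y(0) = 4 ⇒ C2 = 4.
The right endpoint x = 6 is free, so the natural (transversality) condition is ∂L/∂y' |_{x=6} = 0, i.e. y'(6) = 0.
Compute y'(x) = −4 x + C1, so y'(6) = −24 + C1 = 0 ⇒ C1 = 24.
Therefore the extremal is
    y(x) = −2 x^2 + 24 x + 4.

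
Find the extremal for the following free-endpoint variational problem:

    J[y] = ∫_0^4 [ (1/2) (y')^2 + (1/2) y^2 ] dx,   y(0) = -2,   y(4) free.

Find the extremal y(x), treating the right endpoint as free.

The Lagrangian L = (1/2) (y')^2 + (1/2) y^2 gives
    ∂L/∂y = 1 y,   ∂L/∂y' = y'.
Euler-Lagrange: y'' − y = 0.
With k = 1, the general solution is
    y(x) = A cosh(x) + B sinh(x).
Fixed left endpoint y(0) = -2 ⇒ A = -2.
The right endpoint x = 4 is free, so the natural (transversality) condition is ∂L/∂y' |_{x=4} = 0, i.e. y'(4) = 0.
Compute y'(x) = A k sinh(k x) + B k cosh(k x), so
    y'(4) = A k sinh(k·4) + B k cosh(k·4) = 0
    ⇒ B = −A tanh(k·4) = 2 tanh(1·4).
Therefore the extremal is
    y(x) = −2 cosh(1 x) + 2 tanh(1·4) sinh(1 x).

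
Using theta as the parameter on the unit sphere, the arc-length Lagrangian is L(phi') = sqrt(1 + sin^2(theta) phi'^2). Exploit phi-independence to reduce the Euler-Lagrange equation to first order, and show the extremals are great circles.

On the unit sphere with spherical coordinates (θ, φ), the induced metric is
    ds^2 = dθ^2 + sin^2(θ) dφ^2.
Parameterise by θ; the arc-length functional is
    J[φ] = ∫ sqrt(1 + sin^2(θ) (dφ/dθ)^2) dθ,
so L = sqrt(1 + sin^2(θ) φ'^2). Compute
    ∂L/∂φ = 0  (L has no explicit φ dependence),
    ∂L/∂φ' = sin^2(θ) φ' / sqrt(1 + sin^2(θ) φ'^2).
Since ∂L/∂φ = 0, the Euler-Lagrange equation
    d/dθ(∂L/∂φ') − ∂L/∂φ = 0
reduces to d/dθ(∂L/∂φ') = 0, i.e. the momentum conjugate to φ is conserved:
    sin^2(θ) φ' / sqrt(1 + sin^2(θ) φ'^2) = C.
This is Clairaut's relation for the sphere. Solving for φ' and integrating gives the great-circle family
    cot(θ) = A cos(φ − φ_0),
i.e. the intersection of the sphere with a plane through the origin. The two constants A and φ_0 (equivalently C and one phase) are fixed by the two endpoint conditions.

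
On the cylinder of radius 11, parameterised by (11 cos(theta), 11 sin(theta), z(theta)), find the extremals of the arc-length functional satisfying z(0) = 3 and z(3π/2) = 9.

Parameterise the cylinder of radius R = 11 as
    r(θ) = (11 cos θ, 11 sin θ, z(θ)).
The arc-length element is
    ds = sqrt(121 + (dz/dθ)^2) dθ,
so the Lagrangian is L = sqrt(121 + z'^2).
L depends on z' only, not on z or θ, so ∂L/∂z = 0 and
    ∂L/∂z' = z' / sqrt(121 + z'^2).
The Euler-Lagrange equation gives
    d/dθ( z' / sqrt(121 + z'^2) ) = 0,
so z' is constant. Integrating once:
    z(θ) = a θ + b,
a helix on the cylinder (a straight line when the cylinder is unrolled). The constants a, b are determined by the endpoint conditions.
With endpoint conditions z(0) = 3 and z(3π/2) = 9: from z(0) = b we get b = 3, and a·3π/2 + 3 = 9 gives a = 4/π, so
    z(θ) = (4/π) θ + 3.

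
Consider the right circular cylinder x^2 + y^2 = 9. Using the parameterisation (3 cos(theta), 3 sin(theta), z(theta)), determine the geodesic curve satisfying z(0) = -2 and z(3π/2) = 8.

Parameterise the cylinder of radius R = 3 as
    r(θ) = (3 cos θ, 3 sin θ, z(θ)).
The arc-length element is
    ds = sqrt(9 + (dz/dθ)^2) dθ,
so the Lagrangian is L = sqrt(9 + z'^2).
L depends on z' only, not on z or θ, so ∂L/∂z = 0 and
    ∂L/∂z' = z' / sqrt(9 + z'^2).
The Euler-Lagrange equation gives
    d/dθ( z' / sqrt(9 + z'^2) ) = 0,
so z' is constant. Integrating once:
    z(θ) = a θ + b,
a helix on the cylinder (a straight line when the cylinder is unrolled). The constants a, b are determined by the endpoint conditions.
With endpoint conditions z(0) = -2 and z(3π/2) = 8: from z(0) = b we get b = -2, and a·3π/2 + -2 = 8 gives a = 20/(3π), so
    z(θ) = (20/(3π)) θ − 2.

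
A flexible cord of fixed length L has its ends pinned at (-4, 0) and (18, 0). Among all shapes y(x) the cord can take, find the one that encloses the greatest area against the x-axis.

Set up the augmented Lagrangian using a multiplier λ for the length constraint:
    F(y, y') = y − λ sqrt(1 + y'^2).
F has no explicit x dependence, so the Beltrami identity yields a first integral
    F − y' ∂F/∂y' = C.
Compute ∂F/∂y' = −λ y' / sqrt(1 + y'^2). Then
    y − λ sqrt(1 + y'^2) + λ y'^2 / sqrt(1 + y'^2) = C
    ⇒  y − λ / sqrt(1 + y'^2) = C.
Solving for y' and integrating gives
    (x − a)^2 + (y − b)^2 = λ^2,
a circular arc of radius λ. The constants a, b are determined by the endpoint conditions y(-4) = y(18) = 0, and λ is fixed implicitly by the length constraint
    ∫_{-4}^{18} sqrt(1 + y'^2) dx = L.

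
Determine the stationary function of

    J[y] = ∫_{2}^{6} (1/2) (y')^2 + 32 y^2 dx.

The Lagrangian is L = (1/2) (y')^2 + 32 y^2.
Compute ∂L/∂y = 64y, ∂L/∂y' = y'.
The Euler-Lagrange equation d/dx(∂L/∂y') − ∂L/∂y = 0 reduces to
    y'' − 64 y = 0.
Its general solution is
    y(x) = A e^(8x) + B e^(−8x),
with A, B fixed by the endpoint conditions.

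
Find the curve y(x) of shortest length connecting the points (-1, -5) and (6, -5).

Arc-length functional: J[y] = ∫ sqrt(1 + (y')^2) dx.
Lagrangian L = sqrt(1 + (y')^2) has no explicit y dependence, so ∂L/∂y = 0 and the Euler-Lagrange equation gives
    d/dx( y' / sqrt(1 + (y')^2) ) = 0  ⇒  y' / sqrt(1 + (y')^2) = const.
Hence y' is constant, so y(x) is affine.
Fitting the endpoints (-1, -5) and (6, -5):
    slope m = ((-5) − (-5)) / (6 − (-1)) = 0,
    intercept c = (-5) − m·(-1) = -5.
Extremal: y(x) = -5.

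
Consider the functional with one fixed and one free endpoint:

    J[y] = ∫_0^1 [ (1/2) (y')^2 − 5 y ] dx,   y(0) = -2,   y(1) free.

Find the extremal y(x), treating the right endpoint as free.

The Lagrangian L = (1/2) (y')^2 − 5 y gives
    ∂L/∂y = −5,   ∂L/∂y' = y'.
Euler-Lagrange: d/dx(y') − (−5) = 0, i.e. y'' + 5 = 0, so
    y(x) = −(5/2) x^2 + C1 x + C2.
Fixed left endpoint y(0) = -2 ⇒ C2 = -2.
The right endpoint x = 1 is free, so the natural (transversality) condition is ∂L/∂y' |_{x=1} = 0, i.e. y'(1) = 0.
Compute y'(x) = −5 x + C1, so y'(1) = −5 + C1 = 0 ⇒ C1 = 5.
Therefore the extremal is
    y(x) = −(5/2) x^2 + 5 x − 2.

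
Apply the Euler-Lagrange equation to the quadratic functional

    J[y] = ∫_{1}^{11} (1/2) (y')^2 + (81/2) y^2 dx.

The Lagrangian is L = (1/2) (y')^2 + (81/2) y^2.
Compute ∂L/∂y = 81y, ∂L/∂y' = y'.
The Euler-Lagrange equation d/dx(∂L/∂y') − ∂L/∂y = 0 reduces to
    y'' − 81 y = 0.
Its general solution is
    y(x) = A e^(9x) + B e^(−9x),
with A, B fixed by the endpoint conditions.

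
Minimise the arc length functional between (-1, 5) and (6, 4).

Arc-length functional: J[y] = ∫ sqrt(1 + (y')^2) dx.
Lagrangian L = sqrt(1 + (y')^2) has no explicit y dependence, so ∂L/∂y = 0 and the Euler-Lagrange equation gives
    d/dx( y' / sqrt(1 + (y')^2) ) = 0  ⇒  y' / sqrt(1 + (y')^2) = const.
Hence y' is constant, so y(x) is affine.
Fitting the endpoints (-1, 5) and (6, 4):
    slope m = (4 − 5) / (6 − (-1)) = -1/7,
    intercept c = 5 − m·(-1) = 34/7.
Extremal: y(x) = (-1/7) x + 34/7.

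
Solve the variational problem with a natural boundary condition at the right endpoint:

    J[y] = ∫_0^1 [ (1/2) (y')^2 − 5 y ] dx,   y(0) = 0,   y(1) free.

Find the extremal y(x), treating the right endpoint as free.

The Lagrangian L = (1/2) (y')^2 − 5 y gives
    ∂L/∂y = −5,   ∂L/∂y' = y'.
Euler-Lagrange: d/dx(y') − (−5) = 0, i.e. y'' + 5 = 0, so
    y(x) = −(5/2) x^2 + C1 x + C2.
Fixed left endpoint y(0) = 0 ⇒ C2 = 0.
The right endpoint x = 1 is free, so the natural (transversality) condition is ∂L/∂y' |_{x=1} = 0, i.e. y'(1) = 0.
Compute y'(x) = −5 x + C1, so y'(1) = −5 + C1 = 0 ⇒ C1 = 5.
Therefore the extremal is
    y(x) = −(5/2) x^2 + 5 x.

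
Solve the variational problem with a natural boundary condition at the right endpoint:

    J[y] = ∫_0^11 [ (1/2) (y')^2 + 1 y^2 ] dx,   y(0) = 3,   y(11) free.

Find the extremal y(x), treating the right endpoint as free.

The Lagrangian L = (1/2) (y')^2 + 1 y^2 gives
    ∂L/∂y = 2 y,   ∂L/∂y' = y'.
Euler-Lagrange: y'' − 2 y = 0.
With k = sqrt(2), the general solution is
    y(x) = A cosh(sqrt(2) x) + B sinh(sqrt(2) x).
Fixed left endpoint y(0) = 3 ⇒ A = 3.
The right endpoint x = 11 is free, so the natural (transversality) condition is ∂L/∂y' |_{x=11} = 0, i.e. y'(11) = 0.
Compute y'(x) = A k sinh(k x) + B k cosh(k x), so
    y'(11) = A k sinh(k·11) + B k cosh(k·11) = 0
    ⇒ B = −A tanh(k·11) = − 3 tanh(sqrt(2)·11).
Therefore the extremal is
    y(x) = 3 cosh(sqrt(2) x) − 3 tanh(sqrt(2)·11) sinh(sqrt(2) x).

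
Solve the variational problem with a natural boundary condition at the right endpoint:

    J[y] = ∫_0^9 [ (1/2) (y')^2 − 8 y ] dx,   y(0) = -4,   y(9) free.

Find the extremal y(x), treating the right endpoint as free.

The Lagrangian L = (1/2) (y')^2 − 8 y gives
    ∂L/∂y = −8,   ∂L/∂y' = y'.
Euler-Lagrange: d/dx(y') − (−8) = 0, i.e. y'' + 8 = 0, so
    y(x) = −(8/2) x^2 + C1 x + C2.
Fixed left endpoint y(0) = -4 ⇒ C2 = -4.
The right endpoint x = 9 is free, so the natural (transversality) condition is ∂L/∂y' |_{x=9} = 0, i.e. y'(9) = 0.
Compute y'(x) = −8 x + C1, so y'(9) = −72 + C1 = 0 ⇒ C1 = 72.
Therefore the extremal is
    y(x) = −4 x^2 + 72 x − 4.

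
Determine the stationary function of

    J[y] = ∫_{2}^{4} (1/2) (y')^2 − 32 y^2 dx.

The Lagrangian is L = (1/2) (y')^2 − 32 y^2.
Compute ∂L/∂y = -64y, ∂L/∂y' = y'.
The Euler-Lagrange equation d/dx(∂L/∂y') − ∂L/∂y = 0 reduces to
    y'' + 64 y = 0.
Its general solution is
    y(x) = A sin(8x) + B cos(8x),
with A, B fixed by the endpoint conditions.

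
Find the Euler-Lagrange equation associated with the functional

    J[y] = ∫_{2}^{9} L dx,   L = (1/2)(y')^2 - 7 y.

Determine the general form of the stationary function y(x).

The Lagrangian is L = (1/2)(y')^2 - 7 y.
∂L/∂y = -7.
∂L/∂y' = y'.
The Euler-Lagrange equation d/dx(∂L/∂y') − ∂L/∂y = 0 becomes:
    y'' + 7 = 0
General solution: y(x) = -(7/2) x^2 + A x + B, where A and B are arbitrary constants fixed by the endpoint conditions.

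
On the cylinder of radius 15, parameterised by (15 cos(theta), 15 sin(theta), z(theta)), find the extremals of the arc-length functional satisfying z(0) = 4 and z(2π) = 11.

Parameterise the cylinder of radius R = 15 as
    r(θ) = (15 cos θ, 15 sin θ, z(θ)).
The arc-length element is
    ds = sqrt(225 + (dz/dθ)^2) dθ,
so the Lagrangian is L = sqrt(225 + z'^2).
L depends on z' only, not on z or θ, so ∂L/∂z = 0 and
    ∂L/∂z' = z' / sqrt(225 + z'^2).
The Euler-Lagrange equation gives
    d/dθ( z' / sqrt(225 + z'^2) ) = 0,
so z' is constant. Integrating once:
    z(θ) = a θ + b,
a helix on the cylinder (a straight line when the cylinder is unrolled). The constants a, b are determined by the endpoint conditions.
With endpoint conditions z(0) = 4 and z(2π) = 11: from z(0) = b we get b = 4, and a·2π + 4 = 11 gives a = 7/(2π), so
    z(θ) = (7/(2π)) θ + 4.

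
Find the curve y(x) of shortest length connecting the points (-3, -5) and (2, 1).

Arc-length functional: J[y] = ∫ sqrt(1 + (y')^2) dx.
Lagrangian L = sqrt(1 + (y')^2) has no explicit y dependence, so ∂L/∂y = 0 and the Euler-Lagrange equation gives
    d/dx( y' / sqrt(1 + (y')^2) ) = 0  ⇒  y' / sqrt(1 + (y')^2) = const.
Hence y' is constant, so y(x) is affine.
Fitting the endpoints (-3, -5) and (2, 1):
    slope m = (1 − (-5)) / (2 − (-3)) = 6/5,
    intercept c = (-5) − m·(-3) = -7/5.
Extremal: y(x) = (6/5) x - 7/5.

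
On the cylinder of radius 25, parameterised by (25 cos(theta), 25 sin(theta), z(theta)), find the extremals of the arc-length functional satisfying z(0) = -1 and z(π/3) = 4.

Parameterise the cylinder of radius R = 25 as
    r(θ) = (25 cos θ, 25 sin θ, z(θ)).
The arc-length element is
    ds = sqrt(625 + (dz/dθ)^2) dθ,
so the Lagrangian is L = sqrt(625 + z'^2).
L depends on z' only, not on z or θ, so ∂L/∂z = 0 and
    ∂L/∂z' = z' / sqrt(625 + z'^2).
The Euler-Lagrange equation gives
    d/dθ( z' / sqrt(625 + z'^2) ) = 0,
so z' is constant. Integrating once:
    z(θ) = a θ + b,
a helix on the cylinder (a straight line when the cylinder is unrolled). The constants a, b are determined by the endpoint conditions.
With endpoint conditions z(0) = -1 and z(π/3) = 4: from z(0) = b we get b = -1, and a·π/3 + -1 = 4 gives a = 15/π, so
    z(θ) = (15/π) θ − 1.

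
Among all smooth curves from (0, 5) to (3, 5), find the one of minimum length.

Arc-length functional: J[y] = ∫ sqrt(1 + (y')^2) dx.
Lagrangian L = sqrt(1 + (y')^2) has no explicit y dependence, so ∂L/∂y = 0 and the Euler-Lagrange equation gives
    d/dx( y' / sqrt(1 + (y')^2) ) = 0  ⇒  y' / sqrt(1 + (y')^2) = const.
Hence y' is constant, so y(x) is affine.
Fitting the endpoints (0, 5) and (3, 5):
    slope m = (5 − 5) / (3 − 0) = 0,
    intercept c = 5 − m·0 = 5.
Extremal: y(x) = 5.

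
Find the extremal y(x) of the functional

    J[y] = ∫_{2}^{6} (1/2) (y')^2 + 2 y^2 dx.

The Lagrangian is L = (1/2) (y')^2 + 2 y^2.
Compute ∂L/∂y = 4y, ∂L/∂y' = y'.
The Euler-Lagrange equation d/dx(∂L/∂y') − ∂L/∂y = 0 reduces to
    y'' − 4 y = 0.
Its general solution is
    y(x) = A e^(2x) + B e^(−2x),
with A, B fixed by the endpoint conditions.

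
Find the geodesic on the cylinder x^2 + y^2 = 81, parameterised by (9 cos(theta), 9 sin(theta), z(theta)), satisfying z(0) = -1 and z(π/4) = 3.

Parameterise the cylinder of radius R = 9 as
    r(θ) = (9 cos θ, 9 sin θ, z(θ)).
The arc-length element is
    ds = sqrt(81 + (dz/dθ)^2) dθ,
so the Lagrangian is L = sqrt(81 + z'^2).
L depends on z' only, not on z or θ, so ∂L/∂z = 0 and
    ∂L/∂z' = z' / sqrt(81 + z'^2).
The Euler-Lagrange equation gives
    d/dθ( z' / sqrt(81 + z'^2) ) = 0,
so z' is constant. Integrating once:
    z(θ) = a θ + b,
a helix on the cylinder (a straight line when the cylinder is unrolled). The constants a, b are determined by the endpoint conditions.
With endpoint conditions z(0) = -1 and z(π/4) = 3: from z(0) = b we get b = -1, and a·π/4 + -1 = 3 gives a = 16/π, so
    z(θ) = (16/π) θ − 1.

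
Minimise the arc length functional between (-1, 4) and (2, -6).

Arc-length functional: J[y] = ∫ sqrt(1 + (y')^2) dx.
Lagrangian L = sqrt(1 + (y')^2) has no explicit y dependence, so ∂L/∂y = 0 and the Euler-Lagrange equation gives
    d/dx( y' / sqrt(1 + (y')^2) ) = 0  ⇒  y' / sqrt(1 + (y')^2) = const.
Hence y' is constant, so y(x) is affine.
Fitting the endpoints (-1, 4) and (2, -6):
    slope m = ((-6) − 4) / (2 − (-1)) = -10/3,
    intercept c = 4 − m·(-1) = 2/3.
Extremal: y(x) = (-10/3) x + 2/3.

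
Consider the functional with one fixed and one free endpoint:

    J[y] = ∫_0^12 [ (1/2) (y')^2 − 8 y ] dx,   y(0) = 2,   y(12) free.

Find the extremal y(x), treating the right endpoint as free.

The Lagrangian L = (1/2) (y')^2 − 8 y gives
    ∂L/∂y = −8,   ∂L/∂y' = y'.
Euler-Lagrange: d/dx(y') − (−8) = 0, i.e. y'' + 8 = 0, so
    y(x) = −(8/2) x^2 + C1 x + C2.
Fixed left endpoint y(0) = 2 ⇒ C2 = 2.
The right endpoint x = 12 is free, so the natural (transversality) condition is ∂L/∂y' |_{x=12} = 0, i.e. y'(12) = 0.
Compute y'(x) = −8 x + C1, so y'(12) = −96 + C1 = 0 ⇒ C1 = 96.
Therefore the extremal is
    y(x) = −4 x^2 + 96 x + 2.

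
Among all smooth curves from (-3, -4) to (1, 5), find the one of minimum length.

Arc-length functional: J[y] = ∫ sqrt(1 + (y')^2) dx.
Lagrangian L = sqrt(1 + (y')^2) has no explicit y dependence, so ∂L/∂y = 0 and the Euler-Lagrange equation gives
    d/dx( y' / sqrt(1 + (y')^2) ) = 0  ⇒  y' / sqrt(1 + (y')^2) = const.
Hence y' is constant, so y(x) is affine.
Fitting the endpoints (-3, -4) and (1, 5):
    slope m = (5 − (-4)) / (1 − (-3)) = 9/4,
    intercept c = (-4) − m·(-3) = 11/4.
Extremal: y(x) = (9/4) x + 11/4.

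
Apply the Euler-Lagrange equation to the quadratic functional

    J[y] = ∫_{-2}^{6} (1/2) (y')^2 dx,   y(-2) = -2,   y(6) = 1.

The Lagrangian is L = (1/2) (y')^2.
Compute ∂L/∂y = 0, ∂L/∂y' = y'.
The Euler-Lagrange equation d/dx(∂L/∂y') − ∂L/∂y = 0 reduces to
    y'' = 0.
Its general solution is
    y(x) = A x + B,
with A, B fixed by the endpoint conditions.
Applying the endpoint conditions y(-2) = -2 and y(6) = 1: solve A·-2 + B = -2 and A·6 + B = 1. Subtracting gives A(6 − -2) = 1 − -2, so A = 3/8, and B = -2 − A·-2 = -5/4. Therefore
    y(x) = (3/8) x - 5/4.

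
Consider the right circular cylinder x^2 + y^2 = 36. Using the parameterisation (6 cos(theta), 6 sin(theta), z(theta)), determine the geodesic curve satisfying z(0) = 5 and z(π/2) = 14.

Parameterise the cylinder of radius R = 6 as
    r(θ) = (6 cos θ, 6 sin θ, z(θ)).
The arc-length element is
    ds = sqrt(36 + (dz/dθ)^2) dθ,
so the Lagrangian is L = sqrt(36 + z'^2).
L depends on z' only, not on z or θ, so ∂L/∂z = 0 and
    ∂L/∂z' = z' / sqrt(36 + z'^2).
The Euler-Lagrange equation gives
    d/dθ( z' / sqrt(36 + z'^2) ) = 0,
so z' is constant. Integrating once:
    z(θ) = a θ + b,
a helix on the cylinder (a straight line when the cylinder is unrolled). The constants a, b are determined by the endpoint conditions.
With endpoint conditions z(0) = 5 and z(π/2) = 14: from z(0) = b we get b = 5, and a·π/2 + 5 = 14 gives a = 18/π, so
    z(θ) = (18/π) θ + 5.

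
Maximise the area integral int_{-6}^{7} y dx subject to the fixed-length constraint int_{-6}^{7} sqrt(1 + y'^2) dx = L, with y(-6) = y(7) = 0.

Set up the augmented Lagrangian using a multiplier λ for the length constraint:
    F(y, y') = y − λ sqrt(1 + y'^2).
F has no explicit x dependence, so the Beltrami identity yields a first integral
    F − y' ∂F/∂y' = C.
Compute ∂F/∂y' = −λ y' / sqrt(1 + y'^2). Then
    y − λ sqrt(1 + y'^2) + λ y'^2 / sqrt(1 + y'^2) = C
    ⇒  y − λ / sqrt(1 + y'^2) = C.
Solving for y' and integrating gives
    (x − a)^2 + (y − b)^2 = λ^2,
a circular arc of radius λ. The constants a, b are determined by the endpoint conditions y(-6) = y(7) = 0, and λ is fixed implicitly by the length constraint
    ∫_{-6}^{7} sqrt(1 + y'^2) dx = L.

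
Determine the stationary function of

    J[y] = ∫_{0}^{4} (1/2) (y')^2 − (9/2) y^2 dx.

The Lagrangian is L = (1/2) (y')^2 − (9/2) y^2.
Compute ∂L/∂y = -9y, ∂L/∂y' = y'.
The Euler-Lagrange equation d/dx(∂L/∂y') − ∂L/∂y = 0 reduces to
    y'' + 9 y = 0.
Its general solution is
    y(x) = A sin(3x) + B cos(3x),
with A, B fixed by the endpoint conditions.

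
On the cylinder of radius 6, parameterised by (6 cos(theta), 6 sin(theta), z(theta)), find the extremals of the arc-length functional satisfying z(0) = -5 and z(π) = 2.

Parameterise the cylinder of radius R = 6 as
    r(θ) = (6 cos θ, 6 sin θ, z(θ)).
The arc-length element is
    ds = sqrt(36 + (dz/dθ)^2) dθ,
so the Lagrangian is L = sqrt(36 + z'^2).
L depends on z' only, not on z or θ, so ∂L/∂z = 0 and
    ∂L/∂z' = z' / sqrt(36 + z'^2).
The Euler-Lagrange equation gives
    d/dθ( z' / sqrt(36 + z'^2) ) = 0,
so z' is constant. Integrating once:
    z(θ) = a θ + b,
a helix on the cylinder (a straight line when the cylinder is unrolled). The constants a, b are determined by the endpoint conditions.
With endpoint conditions z(0) = -5 and z(π) = 2: from z(0) = b we get b = -5, and a·π + -5 = 2 gives a = 7/π, so
    z(θ) = (7/π) θ − 5.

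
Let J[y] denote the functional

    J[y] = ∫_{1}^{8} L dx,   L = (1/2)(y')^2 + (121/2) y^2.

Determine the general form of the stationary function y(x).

The Lagrangian is L = (1/2)(y')^2 + (121/2) y^2.
∂L/∂y = 121y.
∂L/∂y' = y'.
The Euler-Lagrange equation d/dx(∂L/∂y') − ∂L/∂y = 0 becomes:
    y'' - 121 y = 0
General solution: y(x) = A e^(11x) + B e^(-11x), where A and B are arbitrary constants fixed by the endpoint conditions.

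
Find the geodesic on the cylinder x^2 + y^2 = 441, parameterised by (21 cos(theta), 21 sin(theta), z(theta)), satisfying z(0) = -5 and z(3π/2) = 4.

Parameterise the cylinder of radius R = 21 as
    r(θ) = (21 cos θ, 21 sin θ, z(θ)).
The arc-length element is
    ds = sqrt(441 + (dz/dθ)^2) dθ,
so the Lagrangian is L = sqrt(441 + z'^2).
L depends on z' only, not on z or θ, so ∂L/∂z = 0 and
    ∂L/∂z' = z' / sqrt(441 + z'^2).
The Euler-Lagrange equation gives
    d/dθ( z' / sqrt(441 + z'^2) ) = 0,
so z' is constant. Integrating once:
    z(θ) = a θ + b,
a helix on the cylinder (a straight line when the cylinder is unrolled). The constants a, b are determined by the endpoint conditions.
With endpoint conditions z(0) = -5 and z(3π/2) = 4: from z(0) = b we get b = -5, and a·3π/2 + -5 = 4 gives a = 6/π, so
    z(θ) = (6/π) θ − 5.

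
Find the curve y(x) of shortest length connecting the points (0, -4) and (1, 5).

Arc-length functional: J[y] = ∫ sqrt(1 + (y')^2) dx.
Lagrangian L = sqrt(1 + (y')^2) has no explicit y dependence, so ∂L/∂y = 0 and the Euler-Lagrange equation gives
    d/dx( y' / sqrt(1 + (y')^2) ) = 0  ⇒  y' / sqrt(1 + (y')^2) = const.
Hence y' is constant, so y(x) is affine.
Fitting the endpoints (0, -4) and (1, 5):
    slope m = (5 − (-4)) / (1 − 0) = 9,
    intercept c = (-4) − m·0 = -4.
Extremal: y(x) = 9 x - 4.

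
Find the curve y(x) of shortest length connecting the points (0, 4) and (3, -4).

Arc-length functional: J[y] = ∫ sqrt(1 + (y')^2) dx.
Lagrangian L = sqrt(1 + (y')^2) has no explicit y dependence, so ∂L/∂y = 0 and the Euler-Lagrange equation gives
    d/dx( y' / sqrt(1 + (y')^2) ) = 0  ⇒  y' / sqrt(1 + (y')^2) = const.
Hence y' is constant, so y(x) is affine.
Fitting the endpoints (0, 4) and (3, -4):
    slope m = ((-4) − 4) / (3 − 0) = -8/3,
    intercept c = 4 − m·0 = 4.
Extremal: y(x) = (-8/3) x + 4.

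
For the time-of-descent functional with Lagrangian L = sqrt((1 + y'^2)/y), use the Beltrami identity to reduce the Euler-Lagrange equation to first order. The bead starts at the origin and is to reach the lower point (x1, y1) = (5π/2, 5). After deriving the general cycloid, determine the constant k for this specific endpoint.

The Lagrangian L = sqrt((1 + y'^2) / y) has no explicit x dependence, so the Beltrami identity applies:
    L − y' ∂L/∂y' = C.
Compute ∂L/∂y' = y' / sqrt(y (1 + y'^2)).
Substitute:
    sqrt((1 + y'^2)/y) − y'·y' / sqrt(y (1 + y'^2))
    = (1 + y'^2) / sqrt(y (1 + y'^2)) − y'^2 / sqrt(y (1 + y'^2))
    = 1 / sqrt(y (1 + y'^2)) = C.
Squaring and rearranging gives the first integral
    y (1 + y'^2) = 1/C^2 =: k   (constant).
Solving this first-order ODE by the substitution
    y = (k/2)(1 − cos θ)
yields the cycloid parameterisation
    x(θ) = (k/2)(θ − sin θ),   y(θ) = (k/2)(1 − cos θ).
The constant k is fixed by the endpoint condition.
Now fit the given lower endpoint (x1, y1) = (5π/2, 5). At the bottom of the first arch (θ = π), the parametric equations give
    y(π) = (k/2)(1 − cos π) = k,
    x(π) = (k/2)(π − sin π) = kπ/2.
Matching y(π) = 5 gives k = 5, consistent with x(π) = 5π/2. Therefore the specific cycloid is
    x(θ) = (5/2)(θ − sin θ),   y(θ) = (5/2)(1 − cos θ).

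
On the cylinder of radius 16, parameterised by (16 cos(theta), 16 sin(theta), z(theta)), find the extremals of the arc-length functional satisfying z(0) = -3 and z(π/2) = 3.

Parameterise the cylinder of radius R = 16 as
    r(θ) = (16 cos θ, 16 sin θ, z(θ)).
The arc-length element is
    ds = sqrt(256 + (dz/dθ)^2) dθ,
so the Lagrangian is L = sqrt(256 + z'^2).
L depends on z' only, not on z or θ, so ∂L/∂z = 0 and
    ∂L/∂z' = z' / sqrt(256 + z'^2).
The Euler-Lagrange equation gives
    d/dθ( z' / sqrt(256 + z'^2) ) = 0,
so z' is constant. Integrating once:
    z(θ) = a θ + b,
a helix on the cylinder (a straight line when the cylinder is unrolled). The constants a, b are determined by the endpoint conditions.
With endpoint conditions z(0) = -3 and z(π/2) = 3: from z(0) = b we get b = -3, and a·π/2 + -3 = 3 gives a = 12/π, so
    z(θ) = (12/π) θ − 3.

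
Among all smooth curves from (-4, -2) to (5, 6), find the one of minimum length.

Arc-length functional: J[y] = ∫ sqrt(1 + (y')^2) dx.
Lagrangian L = sqrt(1 + (y')^2) has no explicit y dependence, so ∂L/∂y = 0 and the Euler-Lagrange equation gives
    d/dx( y' / sqrt(1 + (y')^2) ) = 0  ⇒  y' / sqrt(1 + (y')^2) = const.
Hence y' is constant, so y(x) is affine.
Fitting the endpoints (-4, -2) and (5, 6):
    slope m = (6 − (-2)) / (5 − (-4)) = 8/9,
    intercept c = (-2) − m·(-4) = 14/9.
Extremal: y(x) = (8/9) x + 14/9.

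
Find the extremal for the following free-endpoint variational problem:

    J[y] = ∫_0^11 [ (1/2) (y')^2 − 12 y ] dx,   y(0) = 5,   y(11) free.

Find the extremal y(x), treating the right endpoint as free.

The Lagrangian L = (1/2) (y')^2 − 12 y gives
    ∂L/∂y = −12,   ∂L/∂y' = y'.
Euler-Lagrange: d/dx(y') − (−12) = 0, i.e. y'' + 12 = 0, so
    y(x) = −(12/2) x^2 + C1 x + C2.
Fixed left endpoint y(0) = 5 ⇒ C2 = 5.
The right endpoint x = 11 is free, so the natural (transversality) condition is ∂L/∂y' |_{x=11} = 0, i.e. y'(11) = 0.
Compute y'(x) = −12 x + C1, so y'(11) = −132 + C1 = 0 ⇒ C1 = 132.
Therefore the extremal is
    y(x) = −6 x^2 + 132 x + 5.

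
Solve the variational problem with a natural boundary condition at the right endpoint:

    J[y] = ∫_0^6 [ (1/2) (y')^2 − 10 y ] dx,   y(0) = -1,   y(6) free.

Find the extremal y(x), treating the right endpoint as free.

The Lagrangian L = (1/2) (y')^2 − 10 y gives
    ∂L/∂y = −10,   ∂L/∂y' = y'.
Euler-Lagrange: d/dx(y') − (−10) = 0, i.e. y'' + 10 = 0, so
    y(x) = −(10/2) x^2 + C1 x + C2.
Fixed left endpoint y(0) = -1 ⇒ C2 = -1.
The right endpoint x = 6 is free, so the natural (transversality) condition is ∂L/∂y' |_{x=6} = 0, i.e. y'(6) = 0.
Compute y'(x) = −10 x + C1, so y'(6) = −60 + C1 = 0 ⇒ C1 = 60.
Therefore the extremal is
    y(x) = −5 x^2 + 60 x − 1.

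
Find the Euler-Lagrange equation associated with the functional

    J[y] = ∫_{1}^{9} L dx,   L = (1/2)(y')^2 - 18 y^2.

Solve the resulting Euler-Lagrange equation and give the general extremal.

The Lagrangian is L = (1/2)(y')^2 - 18 y^2.
∂L/∂y = -36y.
∂L/∂y' = y'.
The Euler-Lagrange equation d/dx(∂L/∂y') − ∂L/∂y = 0 becomes:
    y'' + 36 y = 0
General solution: y(x) = A sin(6x) + B cos(6x), where A and B are arbitrary constants fixed by the endpoint conditions.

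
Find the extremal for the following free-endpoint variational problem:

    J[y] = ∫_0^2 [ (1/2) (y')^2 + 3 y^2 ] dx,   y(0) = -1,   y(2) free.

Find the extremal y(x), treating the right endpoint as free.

The Lagrangian L = (1/2) (y')^2 + 3 y^2 gives
    ∂L/∂y = 6 y,   ∂L/∂y' = y'.
Euler-Lagrange: y'' − 6 y = 0.
With k = sqrt(6), the general solution is
    y(x) = A cosh(sqrt(6) x) + B sinh(sqrt(6) x).
Fixed left endpoint y(0) = -1 ⇒ A = -1.
The right endpoint x = 2 is free, so the natural (transversality) condition is ∂L/∂y' |_{x=2} = 0, i.e. y'(2) = 0.
Compute y'(x) = A k sinh(k x) + B k cosh(k x), so
    y'(2) = A k sinh(k·2) + B k cosh(k·2) = 0
    ⇒ B = −A tanh(k·2) = tanh(sqrt(6)·2).
Therefore the extremal is
    y(x) = −cosh(sqrt(6) x) + tanh(sqrt(6)·2) sinh(sqrt(6) x).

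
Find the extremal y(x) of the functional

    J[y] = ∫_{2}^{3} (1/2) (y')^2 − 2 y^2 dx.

The Lagrangian is L = (1/2) (y')^2 − 2 y^2.
Compute ∂L/∂y = -4y, ∂L/∂y' = y'.
The Euler-Lagrange equation d/dx(∂L/∂y') − ∂L/∂y = 0 reduces to
    y'' + 4 y = 0.
Its general solution is
    y(x) = A sin(2x) + B cos(2x),
with A, B fixed by the endpoint conditions.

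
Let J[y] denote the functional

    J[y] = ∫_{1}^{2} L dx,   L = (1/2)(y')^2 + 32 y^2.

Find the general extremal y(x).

The Lagrangian is L = (1/2)(y')^2 + 32 y^2.
∂L/∂y = 64y.
∂L/∂y' = y'.
The Euler-Lagrange equation d/dx(∂L/∂y') − ∂L/∂y = 0 becomes:
    y'' - 64 y = 0
General solution: y(x) = A e^(8x) + B e^(-8x), where A and B are arbitrary constants fixed by the endpoint conditions.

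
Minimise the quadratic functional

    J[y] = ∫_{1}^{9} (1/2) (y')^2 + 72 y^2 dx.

The Lagrangian is L = (1/2) (y')^2 + 72 y^2.
Compute ∂L/∂y = 144y, ∂L/∂y' = y'.
The Euler-Lagrange equation d/dx(∂L/∂y') − ∂L/∂y = 0 reduces to
    y'' − 144 y = 0.
Its general solution is
    y(x) = A e^(12x) + B e^(−12x),
with A, B fixed by the endpoint conditions.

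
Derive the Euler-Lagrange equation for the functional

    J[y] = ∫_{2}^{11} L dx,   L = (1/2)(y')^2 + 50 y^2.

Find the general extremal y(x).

The Lagrangian is L = (1/2)(y')^2 + 50 y^2.
∂L/∂y = 100y.
∂L/∂y' = y'.
The Euler-Lagrange equation d/dx(∂L/∂y') − ∂L/∂y = 0 becomes:
    y'' - 100 y = 0
General solution: y(x) = A e^(10x) + B e^(-10x), where A and B are arbitrary constants fixed by the endpoint conditions.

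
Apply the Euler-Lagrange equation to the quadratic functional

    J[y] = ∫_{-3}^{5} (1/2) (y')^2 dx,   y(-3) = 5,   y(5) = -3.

The Lagrangian is L = (1/2) (y')^2.
Compute ∂L/∂y = 0, ∂L/∂y' = y'.
The Euler-Lagrange equation d/dx(∂L/∂y') − ∂L/∂y = 0 reduces to
    y'' = 0.
Its general solution is
    y(x) = A x + B,
with A, B fixed by the endpoint conditions.
Applying the endpoint conditions y(-3) = 5 and y(5) = -3: solve A·-3 + B = 5 and A·5 + B = -3. Subtracting gives A(5 − -3) = -3 − 5, so A = -1, and B = 5 − A·-3 = 2. Therefore
    y(x) = -x + 2.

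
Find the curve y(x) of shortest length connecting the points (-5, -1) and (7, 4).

Arc-length functional: J[y] = ∫ sqrt(1 + (y')^2) dx.
Lagrangian L = sqrt(1 + (y')^2) has no explicit y dependence, so ∂L/∂y = 0 and the Euler-Lagrange equation gives
    d/dx( y' / sqrt(1 + (y')^2) ) = 0  ⇒  y' / sqrt(1 + (y')^2) = const.
Hence y' is constant, so y(x) is affine.
Fitting the endpoints (-5, -1) and (7, 4):
    slope m = (4 − (-1)) / (7 − (-5)) = 5/12,
    intercept c = (-1) − m·(-5) = 13/12.
Extremal: y(x) = (5/12) x + 13/12.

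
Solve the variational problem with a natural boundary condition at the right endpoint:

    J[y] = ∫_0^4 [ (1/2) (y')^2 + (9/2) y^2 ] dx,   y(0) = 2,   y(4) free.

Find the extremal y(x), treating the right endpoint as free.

The Lagrangian L = (1/2) (y')^2 + (9/2) y^2 gives
    ∂L/∂y = 9 y,   ∂L/∂y' = y'.
Euler-Lagrange: y'' − 9 y = 0.
With k = 3, the general solution is
    y(x) = A cosh(3 x) + B sinh(3 x).
Fixed left endpoint y(0) = 2 ⇒ A = 2.
The right endpoint x = 4 is free, so the natural (transversality) condition is ∂L/∂y' |_{x=4} = 0, i.e. y'(4) = 0.
Compute y'(x) = A k sinh(k x) + B k cosh(k x), so
    y'(4) = A k sinh(k·4) + B k cosh(k·4) = 0
    ⇒ B = −A tanh(k·4) = − 2 tanh(3·4).
Therefore the extremal is
    y(x) = 2 cosh(3 x) − 2 tanh(3·4) sinh(3 x).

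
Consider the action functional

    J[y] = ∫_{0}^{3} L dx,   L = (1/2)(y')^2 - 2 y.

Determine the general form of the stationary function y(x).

The Lagrangian is L = (1/2)(y')^2 - 2 y.
∂L/∂y = -2.
∂L/∂y' = y'.
The Euler-Lagrange equation d/dx(∂L/∂y') − ∂L/∂y = 0 becomes:
    y'' + 2 = 0
General solution: y(x) = -x^2 + A x + B, where A and B are arbitrary constants fixed by the endpoint conditions.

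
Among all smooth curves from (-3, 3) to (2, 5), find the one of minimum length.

Arc-length functional: J[y] = ∫ sqrt(1 + (y')^2) dx.
Lagrangian L = sqrt(1 + (y')^2) has no explicit y dependence, so ∂L/∂y = 0 and the Euler-Lagrange equation gives
    d/dx( y' / sqrt(1 + (y')^2) ) = 0  ⇒  y' / sqrt(1 + (y')^2) = const.
Hence y' is constant, so y(x) is affine.
Fitting the endpoints (-3, 3) and (2, 5):
    slope m = (5 − 3) / (2 − (-3)) = 2/5,
    intercept c = 3 − m·(-3) = 21/5.
Extremal: y(x) = (2/5) x + 21/5.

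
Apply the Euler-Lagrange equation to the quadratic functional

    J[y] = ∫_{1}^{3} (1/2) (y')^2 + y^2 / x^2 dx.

The Lagrangian is L = (1/2) (y')^2 + y^2 / x^2.
Compute ∂L/∂y = 2y/x^2, ∂L/∂y' = y'.
The Euler-Lagrange equation d/dx(∂L/∂y') − ∂L/∂y = 0 reduces to
    y'' − 2/x^2 · y = 0  (x > 0).
Its general solution is
    y(x) = A x^2 + B / x,
with A, B fixed by the endpoint conditions.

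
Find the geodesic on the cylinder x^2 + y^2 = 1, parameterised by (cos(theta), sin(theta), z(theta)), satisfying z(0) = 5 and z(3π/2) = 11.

Parameterise the cylinder of radius R = 1 as
    r(θ) = (cos θ, sin θ, z(θ)).
The arc-length element is
    ds = sqrt(1 + (dz/dθ)^2) dθ,
so the Lagrangian is L = sqrt(1 + z'^2).
L depends on z' only, not on z or θ, so ∂L/∂z = 0 and
    ∂L/∂z' = z' / sqrt(1 + z'^2).
The Euler-Lagrange equation gives
    d/dθ( z' / sqrt(1 + z'^2) ) = 0,
so z' is constant. Integrating once:
    z(θ) = a θ + b,
a helix on the cylinder (a straight line when the cylinder is unrolled). The constants a, b are determined by the endpoint conditions.
With endpoint conditions z(0) = 5 and z(3π/2) = 11: from z(0) = b we get b = 5, and a·3π/2 + 5 = 11 gives a = 4/π, so
    z(θ) = (4/π) θ + 5.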